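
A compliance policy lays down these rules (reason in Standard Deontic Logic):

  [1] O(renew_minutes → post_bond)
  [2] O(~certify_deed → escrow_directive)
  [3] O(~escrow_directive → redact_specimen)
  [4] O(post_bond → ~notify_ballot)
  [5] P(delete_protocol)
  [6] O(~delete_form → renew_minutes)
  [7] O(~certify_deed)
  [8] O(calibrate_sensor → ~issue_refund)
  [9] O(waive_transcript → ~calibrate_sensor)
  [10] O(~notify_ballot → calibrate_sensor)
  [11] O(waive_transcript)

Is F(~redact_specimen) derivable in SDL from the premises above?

Premise 3 is O(~escrow_directive → redact_specimen), but O(~escrow_directive) is not derivable from the premises, so it does not yield O(redact_specimen).
No other premise forces O(redact_specimen). An ideal world satisfying every premise can still have ~redact_specimen true, so F(~redact_specimen) is not derivable.

No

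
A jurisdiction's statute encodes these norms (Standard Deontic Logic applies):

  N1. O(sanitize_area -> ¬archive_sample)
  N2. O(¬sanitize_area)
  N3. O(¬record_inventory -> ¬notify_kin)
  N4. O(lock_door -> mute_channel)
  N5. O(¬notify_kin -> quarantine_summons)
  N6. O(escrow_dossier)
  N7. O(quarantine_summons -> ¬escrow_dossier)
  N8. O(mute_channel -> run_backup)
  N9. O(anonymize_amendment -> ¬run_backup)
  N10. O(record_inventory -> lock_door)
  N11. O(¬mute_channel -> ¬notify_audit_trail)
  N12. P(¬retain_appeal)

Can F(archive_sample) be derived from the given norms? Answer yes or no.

Premise 1 is O(sanitize_area -> ¬archive_sample), but O(sanitize_area) is not derivable from the premises, so it does not yield O(¬archive_sample).
No other premise forces O(¬archive_sample). An ideal world satisfying every premise can still have archive_sample true, so F(archive_sample) is not derivable.

No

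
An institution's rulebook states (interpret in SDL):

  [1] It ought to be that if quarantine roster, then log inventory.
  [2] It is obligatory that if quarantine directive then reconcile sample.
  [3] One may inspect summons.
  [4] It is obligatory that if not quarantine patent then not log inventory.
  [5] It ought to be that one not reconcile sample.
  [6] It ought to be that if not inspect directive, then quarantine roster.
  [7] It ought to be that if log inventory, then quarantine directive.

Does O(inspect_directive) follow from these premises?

Premise 5 gives O(¬reconcile_sample).
The contrapositive of premise 2 (O(quarantine_directive → reconcile_sample)) is O(¬reconcile_sample → ¬quarantine_directive), and O(¬reconcile_sample) is already established, so O(¬quarantine_directive).
Premise 7 is O(log_inventory → quarantine_directive); contrapositively O(¬quarantine_directive → ¬log_inventory). Since O(¬quarantine_directive) holds, K gives O(¬log_inventory).
Premise 1 is O(quarantine_roster → log_inventory); contrapositively O(¬log_inventory → ¬quarantine_roster). Since O(¬log_inventory) holds, K gives O(¬quarantine_roster).
Premise 6 is O(¬inspect_directive → quarantine_roster); contrapositively O(¬quarantine_roster → inspect_directive). Since O(¬quarantine_roster) holds, K gives O(inspect_directive).
Premises 3, 4 do not contribute to this derivation.
So O(inspect_directive) follows.

Yes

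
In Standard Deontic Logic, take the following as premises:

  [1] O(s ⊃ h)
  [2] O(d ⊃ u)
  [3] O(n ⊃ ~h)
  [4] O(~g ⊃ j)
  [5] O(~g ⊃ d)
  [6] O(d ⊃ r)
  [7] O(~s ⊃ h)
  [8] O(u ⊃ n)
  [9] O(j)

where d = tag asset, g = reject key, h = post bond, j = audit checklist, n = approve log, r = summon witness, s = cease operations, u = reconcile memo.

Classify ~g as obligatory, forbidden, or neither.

Forbidden

Premises 1 and 7 cover both cases: O(s ⊃ h) and O(~s ⊃ h). Since s ∨ ~s is a tautology, O(h) follows.
The contrapositive of premise 3 (O(n ⊃ ~h)) is O(h ⊃ ~n), and O(h) is already established, so O(~n).
Premise 8 is O(u ⊃ n); contrapositively O(~n ⊃ ~u). Since O(~n) holds, K gives O(~u).
Premise 2, O(d ⊃ u), contraposes to O(~u ⊃ ~d); with O(~u) we get O(~d).
The contrapositive of premise 5 (O(~g ⊃ d)) is O(~d ⊃ g), and O(~d) is already established, so O(g).
Premises 4, 6, 9 do not contribute to this derivation.
Thus O(g), which is F(~g): ~g is forbidden.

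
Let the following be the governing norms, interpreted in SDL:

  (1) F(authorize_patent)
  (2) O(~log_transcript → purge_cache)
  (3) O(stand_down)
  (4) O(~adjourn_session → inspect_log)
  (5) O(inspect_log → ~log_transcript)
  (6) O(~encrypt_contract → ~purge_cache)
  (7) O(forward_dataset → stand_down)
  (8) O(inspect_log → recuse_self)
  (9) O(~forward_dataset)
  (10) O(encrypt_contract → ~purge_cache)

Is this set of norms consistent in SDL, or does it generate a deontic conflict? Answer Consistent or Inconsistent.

Consistent

Premise 7 is O(forward_dataset → stand_down); even if O(stand_down) held, inferring O(forward_dataset) would be affirming the consequent — invalid.
So O(forward_dataset) is not derivable, and the apparent clash with O(~forward_dataset) does not arise.
A world satisfying every obligation exists (e.g. adjourn_session=true, authorize_patent=false, encrypt_contract=false, forward_dataset=false, inspect_log=false, log_transcript=true, purge_cache=false, recuse_self=false, stand_down=true); no atom is both obligatory and forbidden, so the set is consistent.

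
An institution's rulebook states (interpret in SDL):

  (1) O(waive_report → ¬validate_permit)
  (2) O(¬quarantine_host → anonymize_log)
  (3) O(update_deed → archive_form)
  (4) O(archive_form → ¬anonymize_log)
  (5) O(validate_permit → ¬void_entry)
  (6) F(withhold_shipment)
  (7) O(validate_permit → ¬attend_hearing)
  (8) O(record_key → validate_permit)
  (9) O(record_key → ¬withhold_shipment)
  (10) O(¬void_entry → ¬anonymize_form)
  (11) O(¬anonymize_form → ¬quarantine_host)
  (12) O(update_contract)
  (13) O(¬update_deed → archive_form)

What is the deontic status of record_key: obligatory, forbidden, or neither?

Premises 3 and 13 cover both cases: O(update_deed → archive_form) and O(¬update_deed → archive_form). Since update_deed ∨ ¬update_deed is a tautology, O(archive_form) follows.
Applying K to premise 4 (O(archive_form → ¬anonymize_log)) and O(archive_form) yields O(¬anonymize_log).
The contrapositive of premise 2 (O(¬quarantine_host → anonymize_log)) is O(¬anonymize_log → quarantine_host), and O(¬anonymize_log) is already established, so O(quarantine_host).
The contrapositive of premise 11 (O(¬anonymize_form → ¬quarantine_host)) is O(quarantine_host → anonymize_form), and O(quarantine_host) is already established, so O(anonymize_form).
The contrapositive of premise 10 (O(¬void_entry → ¬anonymize_form)) is O(anonymize_form → void_entry), and O(anonymize_form) is already established, so O(void_entry).
Premise 5 is O(validate_permit → ¬void_entry); contrapositively O(void_entry → ¬validate_permit). Since O(void_entry) holds, K gives O(¬validate_permit).
Premise 8 is O(record_key → validate_permit); contrapositively O(¬validate_permit → ¬record_key). Since O(¬validate_permit) holds, K gives O(¬record_key).
Premises 1, 6, 7, 9, 12 do not contribute to this derivation.
Thus O(¬record_key), which is F(record_key): record_key is forbidden.

Forbidden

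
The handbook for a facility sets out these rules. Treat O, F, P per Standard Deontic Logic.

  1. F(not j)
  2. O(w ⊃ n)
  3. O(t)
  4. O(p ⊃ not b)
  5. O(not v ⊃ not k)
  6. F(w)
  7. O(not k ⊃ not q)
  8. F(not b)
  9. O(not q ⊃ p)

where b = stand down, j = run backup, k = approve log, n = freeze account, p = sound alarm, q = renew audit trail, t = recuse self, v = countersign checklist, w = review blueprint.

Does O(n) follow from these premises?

No

Premise 2 is O(w ⊃ n), but O(w) is not derivable from the premises, so it does not yield O(n).
No other premise forces O(n). An ideal world satisfying every premise can still have n false, so O(n) is not derivable.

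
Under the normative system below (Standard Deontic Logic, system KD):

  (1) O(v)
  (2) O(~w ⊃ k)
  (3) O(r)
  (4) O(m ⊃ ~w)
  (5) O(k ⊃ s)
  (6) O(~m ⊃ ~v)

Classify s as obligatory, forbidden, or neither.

Premise 1 gives O(v).
Premise 6 is O(~m ⊃ ~v); contrapositively O(v ⊃ m). Since O(v) holds, K gives O(m).
Applying K to premise 4 (O(m ⊃ ~w)) and O(m) yields O(~w).
Applying K to premise 2 (O(~w ⊃ k)) and O(~w) yields O(k).
Premise 5 is O(k ⊃ s); since O(k), deontic closure gives O(s).
Premise 3 does not contribute to this derivation.
Hence s is obligatory.

Obligatory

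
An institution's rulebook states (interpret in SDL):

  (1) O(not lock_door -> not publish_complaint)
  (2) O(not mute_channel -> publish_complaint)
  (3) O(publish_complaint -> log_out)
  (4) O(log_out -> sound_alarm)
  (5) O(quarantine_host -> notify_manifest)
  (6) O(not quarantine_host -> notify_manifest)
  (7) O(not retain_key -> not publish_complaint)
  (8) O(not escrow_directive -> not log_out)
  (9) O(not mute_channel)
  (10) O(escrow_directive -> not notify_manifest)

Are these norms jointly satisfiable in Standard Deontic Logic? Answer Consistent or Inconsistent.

Inconsistent

By case analysis on quarantine_host: premise 5 gives O(quarantine_host -> notify_manifest) and premise 6 gives O(not quarantine_host -> notify_manifest), so O(notify_manifest) either way.
Premise 10, O(escrow_directive -> not notify_manifest), contraposes to O(notify_manifest -> not escrow_directive); with O(notify_manifest) we get O(not escrow_directive).
Applying K to premise 8 (O(not escrow_directive -> not log_out)) and O(not escrow_directive) yields O(not log_out).
Premise 3 is O(publish_complaint -> log_out); contrapositively O(not log_out -> not publish_complaint). Since O(not log_out) holds, K gives O(not publish_complaint).
The contrapositive of premise 2 (O(not mute_channel -> publish_complaint)) is O(not publish_complaint -> mute_channel), and O(not publish_complaint) is already established, so O(mute_channel).
Yet premise 9 states O(not mute_channel).
We now have both O(mute_channel) and O(not mute_channel) — mute_channel is simultaneously obligatory and forbidden, violating the D-axiom.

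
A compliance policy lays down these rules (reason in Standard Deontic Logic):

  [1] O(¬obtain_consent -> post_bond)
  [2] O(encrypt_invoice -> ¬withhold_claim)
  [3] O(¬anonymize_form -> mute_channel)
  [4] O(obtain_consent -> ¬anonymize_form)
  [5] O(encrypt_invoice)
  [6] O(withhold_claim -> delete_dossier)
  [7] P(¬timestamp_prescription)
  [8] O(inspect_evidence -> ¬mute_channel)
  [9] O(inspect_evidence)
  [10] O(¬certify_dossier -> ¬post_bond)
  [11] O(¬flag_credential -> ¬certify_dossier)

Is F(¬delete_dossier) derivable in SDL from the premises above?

No

Premise 6 is O(withhold_claim -> delete_dossier), but O(withhold_claim) is not derivable from the premises, so it does not yield O(delete_dossier).
No other premise forces O(delete_dossier). An ideal world satisfying every premise can still have ¬delete_dossier true, so F(¬delete_dossier) is not derivable.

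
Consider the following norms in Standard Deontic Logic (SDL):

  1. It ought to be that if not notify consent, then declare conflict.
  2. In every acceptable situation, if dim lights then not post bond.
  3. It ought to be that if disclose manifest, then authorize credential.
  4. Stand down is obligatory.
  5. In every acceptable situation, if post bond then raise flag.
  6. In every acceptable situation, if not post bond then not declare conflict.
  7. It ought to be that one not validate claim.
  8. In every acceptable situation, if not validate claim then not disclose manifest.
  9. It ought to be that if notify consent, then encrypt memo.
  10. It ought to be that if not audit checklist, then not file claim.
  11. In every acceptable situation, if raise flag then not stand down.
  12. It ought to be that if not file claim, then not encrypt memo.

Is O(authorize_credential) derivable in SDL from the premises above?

Premise 3 is O(disclose_manifest → authorize_credential), but O(disclose_manifest) is not derivable from the premises, so it does not yield O(authorize_credential).
No other premise forces O(authorize_credential). An ideal world satisfying every premise can still have authorize_credential false, so O(authorize_credential) is not derivable.

No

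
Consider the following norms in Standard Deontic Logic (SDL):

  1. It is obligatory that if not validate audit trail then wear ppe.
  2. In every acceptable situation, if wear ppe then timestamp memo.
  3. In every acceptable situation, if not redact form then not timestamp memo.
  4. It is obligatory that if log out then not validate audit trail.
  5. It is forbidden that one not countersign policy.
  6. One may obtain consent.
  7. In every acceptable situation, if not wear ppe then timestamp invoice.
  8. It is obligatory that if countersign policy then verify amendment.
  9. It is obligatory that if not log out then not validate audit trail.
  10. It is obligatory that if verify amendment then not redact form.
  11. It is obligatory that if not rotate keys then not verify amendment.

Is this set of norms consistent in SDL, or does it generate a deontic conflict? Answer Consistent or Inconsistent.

Premises 4 and 9 are O(log_out → ¬validate_audit_trail) and O(¬log_out → ¬validate_audit_trail); every ideal world satisfies log_out or ¬log_out, so in either case ¬validate_audit_trail holds — hence O(¬validate_audit_trail).
From O(¬validate_audit_trail) and premise 1, O(¬validate_audit_trail → wear_ppe), we obtain O(wear_ppe).
Applying K to premise 2 (O(wear_ppe → timestamp_memo)) and O(wear_ppe) yields O(timestamp_memo).
Premise 3 is O(¬redact_form → ¬timestamp_memo); contrapositively O(timestamp_memo → redact_form). Since O(timestamp_memo) holds, K gives O(redact_form).
Premise 10 is O(verify_amendment → ¬redact_form); contrapositively O(redact_form → ¬verify_amendment). Since O(redact_form) holds, K gives O(¬verify_amendment).
Premise 8, O(countersign_policy → verify_amendment), contraposes to O(¬verify_amendment → ¬countersign_policy); with O(¬verify_amendment) we get O(¬countersign_policy).
But premise 5, F(¬countersign_policy), means O(countersign_policy).
We now have both O(¬countersign_policy) and O(countersign_policy) — countersign_policy is simultaneously obligatory and forbidden, violating the D-axiom.

Inconsistent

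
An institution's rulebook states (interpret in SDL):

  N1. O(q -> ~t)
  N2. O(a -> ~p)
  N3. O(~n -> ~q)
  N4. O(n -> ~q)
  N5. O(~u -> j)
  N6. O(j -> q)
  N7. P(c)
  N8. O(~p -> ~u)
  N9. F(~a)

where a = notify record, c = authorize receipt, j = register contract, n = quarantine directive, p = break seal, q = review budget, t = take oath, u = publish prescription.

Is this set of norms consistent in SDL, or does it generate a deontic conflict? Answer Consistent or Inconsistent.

Premises 4 and 3 cover both cases: O(n -> ~q) and O(~n -> ~q). Since n ∨ ~n is a tautology, O(~q) follows.
The contrapositive of premise 6 (O(j -> q)) is O(~q -> ~j), and O(~q) is already established, so O(~j).
The contrapositive of premise 5 (O(~u -> j)) is O(~j -> u), and O(~j) is already established, so O(u).
Premise 8, O(~p -> ~u), contraposes to O(u -> p); with O(u) we get O(p).
Premise 2, O(a -> ~p), contraposes to O(p -> ~a); with O(p) we get O(~a).
Yet premise 9 is F(~a), i.e. O(a).
We now have both O(~a) and O(a) — a is simultaneously obligatory and forbidden, violating the D-axiom.

Inconsistent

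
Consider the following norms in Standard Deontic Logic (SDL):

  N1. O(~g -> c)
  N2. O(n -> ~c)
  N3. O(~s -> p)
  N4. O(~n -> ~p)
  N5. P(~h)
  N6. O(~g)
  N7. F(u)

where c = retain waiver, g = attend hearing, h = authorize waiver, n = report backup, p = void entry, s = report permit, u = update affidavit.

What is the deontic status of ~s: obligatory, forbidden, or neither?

Forbidden

From premise 6 we have O(~g).
Applying K to premise 1 (O(~g -> c)) and O(~g) yields O(c).
Premise 2 is O(n -> ~c); contrapositively O(c -> ~n). Since O(c) holds, K gives O(~n).
Premise 4 is O(~n -> ~p); since O(~n), deontic closure gives O(~p).
The contrapositive of premise 3 (O(~s -> p)) is O(~p -> s), and O(~p) is already established, so O(s).
Premises 5, 7 do not contribute to this derivation.
Thus O(s), which is F(~s): ~s is forbidden.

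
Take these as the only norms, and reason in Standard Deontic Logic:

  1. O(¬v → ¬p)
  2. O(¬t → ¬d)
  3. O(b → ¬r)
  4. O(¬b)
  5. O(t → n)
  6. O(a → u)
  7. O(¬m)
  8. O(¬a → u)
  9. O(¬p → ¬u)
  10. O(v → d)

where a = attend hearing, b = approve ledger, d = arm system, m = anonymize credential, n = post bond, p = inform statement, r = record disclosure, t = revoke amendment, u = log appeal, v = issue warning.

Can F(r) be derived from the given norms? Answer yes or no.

No

Premise 3 is O(b → ¬r), but O(b) is not derivable from the premises, so it does not yield O(¬r).
No other premise forces O(¬r). An ideal world satisfying every premise can still have r true, so F(r) is not derivable.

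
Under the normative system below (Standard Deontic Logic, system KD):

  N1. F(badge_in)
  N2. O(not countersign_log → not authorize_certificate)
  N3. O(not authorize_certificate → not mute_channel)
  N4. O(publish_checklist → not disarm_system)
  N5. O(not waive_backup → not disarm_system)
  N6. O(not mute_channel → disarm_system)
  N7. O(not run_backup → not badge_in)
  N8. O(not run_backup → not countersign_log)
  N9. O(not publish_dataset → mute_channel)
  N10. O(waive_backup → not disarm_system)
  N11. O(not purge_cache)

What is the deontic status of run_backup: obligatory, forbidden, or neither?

Obligatory

Premises 5 and 10 cover both cases: O(not waive_backup → not disarm_system) and O(waive_backup → not disarm_system). Since not waive_backup ∨ waive_backup is a tautology, O(not disarm_system) follows.
Premise 6 is O(not mute_channel → disarm_system); contrapositively O(not disarm_system → mute_channel). Since O(not disarm_system) holds, K gives O(mute_channel).
Premise 3 is O(not authorize_certificate → not mute_channel); contrapositively O(mute_channel → authorize_certificate). Since O(mute_channel) holds, K gives O(authorize_certificate).
Premise 2 is O(not countersign_log → not authorize_certificate); contrapositively O(authorize_certificate → countersign_log). Since O(authorize_certificate) holds, K gives O(countersign_log).
Premise 8, O(not run_backup → not countersign_log), contraposes to O(countersign_log → run_backup); with O(countersign_log) we get O(run_backup).
Premises 1, 4, 7, 9, 11 do not contribute to this derivation.
Hence run_backup is obligatory.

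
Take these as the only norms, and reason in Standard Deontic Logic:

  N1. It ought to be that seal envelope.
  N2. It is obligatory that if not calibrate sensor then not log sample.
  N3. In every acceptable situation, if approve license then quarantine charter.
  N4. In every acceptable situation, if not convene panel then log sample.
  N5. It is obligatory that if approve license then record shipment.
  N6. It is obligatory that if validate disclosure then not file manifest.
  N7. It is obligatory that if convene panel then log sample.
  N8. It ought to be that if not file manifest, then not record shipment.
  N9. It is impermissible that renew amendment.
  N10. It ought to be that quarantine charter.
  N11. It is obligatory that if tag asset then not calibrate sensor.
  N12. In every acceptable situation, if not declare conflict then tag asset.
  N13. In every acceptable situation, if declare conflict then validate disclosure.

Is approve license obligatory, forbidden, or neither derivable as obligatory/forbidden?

Forbidden

By case analysis on convene_panel: premise 7 gives O(convene_panel → log_sample) and premise 4 gives O(¬convene_panel → log_sample), so O(log_sample) either way.
Premise 2, O(¬calibrate_sensor → ¬log_sample), contraposes to O(log_sample → calibrate_sensor); with O(log_sample) we get O(calibrate_sensor).
Premise 11, O(tag_asset → ¬calibrate_sensor), contraposes to O(calibrate_sensor → ¬tag_asset); with O(calibrate_sensor) we get O(¬tag_asset).
Premise 12, O(¬declare_conflict → tag_asset), contraposes to O(¬tag_asset → declare_conflict); with O(¬tag_asset) we get O(declare_conflict).
Premise 13 is O(declare_conflict → validate_disclosure); since O(declare_conflict), deontic closure gives O(validate_disclosure).
Applying K to premise 6 (O(validate_disclosure → ¬file_manifest)) and O(validate_disclosure) yields O(¬file_manifest).
From O(¬file_manifest) and premise 8, O(¬file_manifest → ¬record_shipment), we obtain O(¬record_shipment).
Premise 5, O(approve_license → record_shipment), contraposes to O(¬record_shipment → ¬approve_license); with O(¬record_shipment) we get O(¬approve_license).
Premises 1, 3, 9, 10 do not contribute to this derivation.
Thus O(¬approve_license), which is F(approve_license): approve_license is forbidden.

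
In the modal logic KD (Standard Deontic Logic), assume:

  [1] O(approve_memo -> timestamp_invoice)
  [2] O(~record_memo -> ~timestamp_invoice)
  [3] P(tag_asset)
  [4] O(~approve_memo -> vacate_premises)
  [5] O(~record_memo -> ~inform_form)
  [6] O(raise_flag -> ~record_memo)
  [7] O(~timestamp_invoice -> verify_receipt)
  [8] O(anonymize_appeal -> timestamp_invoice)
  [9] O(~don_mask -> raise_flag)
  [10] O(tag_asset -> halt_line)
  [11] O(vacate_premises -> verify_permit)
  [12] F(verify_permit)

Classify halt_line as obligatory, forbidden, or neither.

Premise 10 is O(tag_asset -> halt_line), but O(tag_asset) is not derivable from the premises (the permission P(tag_asset) asserts only ~O(~tag_asset), not O(tag_asset)), so it does not yield O(halt_line).
No premise or chain of K-axiom applications forces O(halt_line), and none forces O(~halt_line). So halt_line is neither obligatory nor forbidden under these norms.

Neither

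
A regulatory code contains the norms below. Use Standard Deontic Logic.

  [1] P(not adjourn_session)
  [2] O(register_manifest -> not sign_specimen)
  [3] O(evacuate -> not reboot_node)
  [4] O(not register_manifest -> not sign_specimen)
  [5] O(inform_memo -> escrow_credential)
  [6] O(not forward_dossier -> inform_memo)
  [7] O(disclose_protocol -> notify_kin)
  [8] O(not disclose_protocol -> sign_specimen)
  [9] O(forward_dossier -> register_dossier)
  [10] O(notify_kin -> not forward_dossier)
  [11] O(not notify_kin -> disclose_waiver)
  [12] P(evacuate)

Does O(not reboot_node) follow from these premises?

No

Premise 3 is O(evacuate -> not reboot_node), but O(evacuate) is not derivable from the premises (the permission P(evacuate) asserts only not O(not evacuate), not O(evacuate)), so it does not yield O(not reboot_node).
No other premise forces O(not reboot_node). An ideal world satisfying every premise can still have not reboot_node false, so O(not reboot_node) is not derivable.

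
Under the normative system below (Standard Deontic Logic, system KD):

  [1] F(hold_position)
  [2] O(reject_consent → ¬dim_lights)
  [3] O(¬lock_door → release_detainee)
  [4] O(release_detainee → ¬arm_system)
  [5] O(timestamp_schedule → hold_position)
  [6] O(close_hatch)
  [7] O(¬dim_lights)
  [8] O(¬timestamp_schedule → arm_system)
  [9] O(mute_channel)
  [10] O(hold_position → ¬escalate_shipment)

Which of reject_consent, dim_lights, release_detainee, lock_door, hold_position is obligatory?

Premise 1, F(hold_position), is equivalent to O(¬hold_position).
The contrapositive of premise 5 (O(timestamp_schedule → hold_position)) is O(¬hold_position → ¬timestamp_schedule), and O(¬hold_position) is already established, so O(¬timestamp_schedule).
From O(¬timestamp_schedule) and premise 8, O(¬timestamp_schedule → arm_system), we obtain O(arm_system).
Premise 4, O(release_detainee → ¬arm_system), contraposes to O(arm_system → ¬release_detainee); with O(arm_system) we get O(¬release_detainee).
The contrapositive of premise 3 (O(¬lock_door → release_detainee)) is O(¬release_detainee → lock_door), and O(¬release_detainee) is already established, so O(lock_door).
So O(lock_door) holds — lock_door is obligatory. None of the other listed options is made obligatory by any chain of premises.

lock_door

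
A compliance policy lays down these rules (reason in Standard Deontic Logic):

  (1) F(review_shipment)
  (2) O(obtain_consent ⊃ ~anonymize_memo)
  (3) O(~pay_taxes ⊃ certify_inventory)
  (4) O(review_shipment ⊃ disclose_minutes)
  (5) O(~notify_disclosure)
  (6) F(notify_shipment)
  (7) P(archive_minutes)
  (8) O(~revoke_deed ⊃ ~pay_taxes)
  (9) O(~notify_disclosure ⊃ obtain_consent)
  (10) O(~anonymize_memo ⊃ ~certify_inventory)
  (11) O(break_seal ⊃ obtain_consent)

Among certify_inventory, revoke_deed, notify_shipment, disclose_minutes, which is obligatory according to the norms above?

revoke_deed

Premise 5 gives O(~notify_disclosure).
Premise 9 is O(~notify_disclosure ⊃ obtain_consent); since O(~notify_disclosure), deontic closure gives O(obtain_consent).
Premise 2 is O(obtain_consent ⊃ ~anonymize_memo); since O(obtain_consent), deontic closure gives O(~anonymize_memo).
Premise 10 is O(~anonymize_memo ⊃ ~certify_inventory); since O(~anonymize_memo), deontic closure gives O(~certify_inventory).
Premise 3 is O(~pay_taxes ⊃ certify_inventory); contrapositively O(~certify_inventory ⊃ pay_taxes). Since O(~certify_inventory) holds, K gives O(pay_taxes).
Premise 8 is O(~revoke_deed ⊃ ~pay_taxes); contrapositively O(pay_taxes ⊃ revoke_deed). Since O(pay_taxes) holds, K gives O(revoke_deed).
So O(revoke_deed) holds — revoke_deed is obligatory. None of the other listed options is made obligatory by any chain of premises.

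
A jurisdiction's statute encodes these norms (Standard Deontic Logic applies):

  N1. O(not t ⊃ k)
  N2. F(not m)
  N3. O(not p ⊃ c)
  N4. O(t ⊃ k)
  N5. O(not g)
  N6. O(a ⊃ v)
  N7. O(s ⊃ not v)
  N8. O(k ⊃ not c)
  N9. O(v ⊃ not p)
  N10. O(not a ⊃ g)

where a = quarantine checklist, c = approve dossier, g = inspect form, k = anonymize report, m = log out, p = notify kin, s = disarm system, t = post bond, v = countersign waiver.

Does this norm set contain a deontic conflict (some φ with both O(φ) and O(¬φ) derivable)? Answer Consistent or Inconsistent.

Inconsistent

Premises 1 and 4 cover both cases: O(not t ⊃ k) and O(t ⊃ k). Since not t ∨ t is a tautology, O(k) follows.
Premise 8 is O(k ⊃ not c); since O(k), deontic closure gives O(not c).
Premise 3, O(not p ⊃ c), contraposes to O(not c ⊃ p); with O(not c) we get O(p).
The contrapositive of premise 9 (O(v ⊃ not p)) is O(p ⊃ not v), and O(p) is already established, so O(not v).
The contrapositive of premise 6 (O(a ⊃ v)) is O(not v ⊃ not a), and O(not v) is already established, so O(not a).
With premise 10, O(not a ⊃ g), the K-axiom yields O(g).
However, premise 5 gives O(not g).
We now have both O(g) and O(not g) — g is simultaneously obligatory and forbidden, violating the D-axiom.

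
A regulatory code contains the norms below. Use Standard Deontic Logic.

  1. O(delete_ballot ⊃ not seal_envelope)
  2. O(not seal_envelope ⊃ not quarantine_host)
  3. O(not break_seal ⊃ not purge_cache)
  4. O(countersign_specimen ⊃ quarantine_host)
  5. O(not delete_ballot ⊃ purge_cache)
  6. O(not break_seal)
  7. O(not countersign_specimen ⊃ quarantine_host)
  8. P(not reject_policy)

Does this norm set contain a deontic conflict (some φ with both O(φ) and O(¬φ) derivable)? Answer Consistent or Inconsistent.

Premises 7 and 4 cover both cases: O(not countersign_specimen ⊃ quarantine_host) and O(countersign_specimen ⊃ quarantine_host). Since not countersign_specimen ∨ countersign_specimen is a tautology, O(quarantine_host) follows.
Premise 2, O(not seal_envelope ⊃ not quarantine_host), contraposes to O(quarantine_host ⊃ seal_envelope); with O(quarantine_host) we get O(seal_envelope).
The contrapositive of premise 1 (O(delete_ballot ⊃ not seal_envelope)) is O(seal_envelope ⊃ not delete_ballot), and O(seal_envelope) is already established, so O(not delete_ballot).
From O(not delete_ballot) and premise 5, O(not delete_ballot ⊃ purge_cache), we obtain O(purge_cache).
Premise 3 is O(not break_seal ⊃ not purge_cache); contrapositively O(purge_cache ⊃ break_seal). Since O(purge_cache) holds, K gives O(break_seal).
Yet premise 6 states O(not break_seal).
We now have both O(break_seal) and O(not break_seal) — break_seal is simultaneously obligatory and forbidden, violating the D-axiom.

Inconsistent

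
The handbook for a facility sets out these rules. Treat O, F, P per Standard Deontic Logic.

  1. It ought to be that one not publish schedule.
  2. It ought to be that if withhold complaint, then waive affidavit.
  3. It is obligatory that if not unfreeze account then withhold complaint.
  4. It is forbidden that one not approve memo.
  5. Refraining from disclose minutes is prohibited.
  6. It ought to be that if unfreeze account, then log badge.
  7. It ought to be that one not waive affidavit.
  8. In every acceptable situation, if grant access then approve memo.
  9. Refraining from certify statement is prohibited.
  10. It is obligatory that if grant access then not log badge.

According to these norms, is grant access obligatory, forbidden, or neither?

From premise 7 we have O(¬waive_affidavit).
Premise 2 is O(withhold_complaint → waive_affidavit); contrapositively O(¬waive_affidavit → ¬withhold_complaint). Since O(¬waive_affidavit) holds, K gives O(¬withhold_complaint).
Premise 3, O(¬unfreeze_account → withhold_complaint), contraposes to O(¬withhold_complaint → unfreeze_account); with O(¬withhold_complaint) we get O(unfreeze_account).
With premise 6, O(unfreeze_account → log_badge), the K-axiom yields O(log_badge).
Premise 10, O(grant_access → ¬log_badge), contraposes to O(log_badge → ¬grant_access); with O(log_badge) we get O(¬grant_access).
Premises 1, 4, 5, 8, 9 do not contribute to this derivation.
Thus O(¬grant_access), which is F(grant_access): grant_access is forbidden.

Forbidden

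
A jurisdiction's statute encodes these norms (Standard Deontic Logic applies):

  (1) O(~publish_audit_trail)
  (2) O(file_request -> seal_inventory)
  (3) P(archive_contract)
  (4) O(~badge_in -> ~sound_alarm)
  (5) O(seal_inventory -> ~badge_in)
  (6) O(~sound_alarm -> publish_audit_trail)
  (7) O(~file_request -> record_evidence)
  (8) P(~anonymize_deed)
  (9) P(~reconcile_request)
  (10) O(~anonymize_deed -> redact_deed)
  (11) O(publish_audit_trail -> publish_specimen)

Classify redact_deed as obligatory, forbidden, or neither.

Premise 10 is O(~anonymize_deed -> redact_deed), but O(~anonymize_deed) is not derivable from the premises (the permission P(~anonymize_deed) asserts only ~O(anonymize_deed), not O(~anonymize_deed)), so it does not yield O(redact_deed).
No premise or chain of K-axiom applications forces O(redact_deed), and none forces O(~redact_deed). So redact_deed is neither obligatory nor forbidden under these norms.

Neither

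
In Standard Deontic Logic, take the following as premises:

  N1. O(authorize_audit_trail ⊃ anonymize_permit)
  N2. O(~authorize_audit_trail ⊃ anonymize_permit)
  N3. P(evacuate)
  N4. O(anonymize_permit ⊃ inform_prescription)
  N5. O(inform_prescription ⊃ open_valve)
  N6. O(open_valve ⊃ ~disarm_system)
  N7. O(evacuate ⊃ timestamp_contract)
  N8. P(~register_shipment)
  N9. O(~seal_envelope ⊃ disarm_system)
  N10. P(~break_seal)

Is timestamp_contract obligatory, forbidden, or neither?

Premise 7 is O(evacuate ⊃ timestamp_contract), but O(evacuate) is not derivable from the premises (the permission P(evacuate) asserts only ~O(~evacuate), not O(evacuate)), so it does not yield O(timestamp_contract).
No premise or chain of K-axiom applications forces O(timestamp_contract), and none forces O(~timestamp_contract). So timestamp_contract is neither obligatory nor forbidden under these norms.

Neither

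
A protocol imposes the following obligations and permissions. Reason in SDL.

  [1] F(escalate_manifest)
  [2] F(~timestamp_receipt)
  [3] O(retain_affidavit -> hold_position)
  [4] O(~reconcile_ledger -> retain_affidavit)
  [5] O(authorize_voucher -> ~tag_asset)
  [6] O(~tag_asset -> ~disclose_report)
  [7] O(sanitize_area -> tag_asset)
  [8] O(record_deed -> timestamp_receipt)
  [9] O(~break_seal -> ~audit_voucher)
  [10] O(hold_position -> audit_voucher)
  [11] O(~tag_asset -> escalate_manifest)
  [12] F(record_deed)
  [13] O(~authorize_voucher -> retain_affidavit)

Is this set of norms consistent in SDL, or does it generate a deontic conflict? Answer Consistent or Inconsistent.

Premise 8 is O(record_deed -> timestamp_receipt); even if O(timestamp_receipt) held, inferring O(record_deed) would be affirming the consequent — invalid.
So O(record_deed) is not derivable, and the apparent clash with O(~record_deed) does not arise.
A world satisfying every obligation exists (e.g. audit_voucher=true, authorize_voucher=false, break_seal=true, disclose_report=false, escalate_manifest=false, hold_position=true, reconcile_ledger=false, record_deed=false, retain_affidavit=true, sanitize_area=false, tag_asset=true, timestamp_receipt=true); no atom is both obligatory and forbidden, so the set is consistent.

Consistent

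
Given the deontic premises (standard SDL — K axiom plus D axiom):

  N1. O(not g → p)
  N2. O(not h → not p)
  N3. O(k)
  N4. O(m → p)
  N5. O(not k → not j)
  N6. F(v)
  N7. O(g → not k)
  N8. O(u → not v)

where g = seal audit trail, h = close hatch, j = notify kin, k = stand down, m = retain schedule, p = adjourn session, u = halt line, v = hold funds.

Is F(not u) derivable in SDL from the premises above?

Premise 8 is O(u → not v); even if O(not v) held, inferring O(u) would be affirming the consequent — invalid.
No other premise forces O(u). An ideal world satisfying every premise can still have not u true, so F(not u) is not derivable.

No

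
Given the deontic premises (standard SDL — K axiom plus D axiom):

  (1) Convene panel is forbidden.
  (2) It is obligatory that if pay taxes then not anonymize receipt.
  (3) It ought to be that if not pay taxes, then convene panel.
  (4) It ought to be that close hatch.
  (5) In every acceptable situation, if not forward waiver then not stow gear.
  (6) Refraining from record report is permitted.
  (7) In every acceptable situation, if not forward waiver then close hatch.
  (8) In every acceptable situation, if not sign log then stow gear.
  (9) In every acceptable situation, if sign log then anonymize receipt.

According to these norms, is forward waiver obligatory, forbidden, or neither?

F(convene_panel) at premise 1 means O(¬convene_panel).
Premise 3 is O(¬pay_taxes → convene_panel); contrapositively O(¬convene_panel → pay_taxes). Since O(¬convene_panel) holds, K gives O(pay_taxes).
Premise 2 is O(pay_taxes → ¬anonymize_receipt); since O(pay_taxes), deontic closure gives O(¬anonymize_receipt).
The contrapositive of premise 9 (O(sign_log → anonymize_receipt)) is O(¬anonymize_receipt → ¬sign_log), and O(¬anonymize_receipt) is already established, so O(¬sign_log).
With premise 8, O(¬sign_log → stow_gear), the K-axiom yields O(stow_gear).
Premise 5, O(¬forward_waiver → ¬stow_gear), contraposes to O(stow_gear → forward_waiver); with O(stow_gear) we get O(forward_waiver).
Premises 4, 6, 7 do not contribute to this derivation.
Hence forward_waiver is obligatory.

Obligatory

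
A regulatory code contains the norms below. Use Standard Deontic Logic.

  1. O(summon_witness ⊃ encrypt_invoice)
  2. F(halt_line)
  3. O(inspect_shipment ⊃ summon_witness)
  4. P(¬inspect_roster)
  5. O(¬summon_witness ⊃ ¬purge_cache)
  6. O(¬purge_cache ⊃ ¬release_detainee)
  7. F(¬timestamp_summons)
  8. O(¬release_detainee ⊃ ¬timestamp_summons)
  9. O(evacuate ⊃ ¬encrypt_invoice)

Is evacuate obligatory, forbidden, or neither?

Premise 7, F(¬timestamp_summons), is equivalent to O(timestamp_summons).
Premise 8 is O(¬release_detainee ⊃ ¬timestamp_summons); contrapositively O(timestamp_summons ⊃ release_detainee). Since O(timestamp_summons) holds, K gives O(release_detainee).
The contrapositive of premise 6 (O(¬purge_cache ⊃ ¬release_detainee)) is O(release_detainee ⊃ purge_cache), and O(release_detainee) is already established, so O(purge_cache).
Premise 5 is O(¬summon_witness ⊃ ¬purge_cache); contrapositively O(purge_cache ⊃ summon_witness). Since O(purge_cache) holds, K gives O(summon_witness).
With premise 1, O(summon_witness ⊃ encrypt_invoice), the K-axiom yields O(encrypt_invoice).
Premise 9 is O(evacuate ⊃ ¬encrypt_invoice); contrapositively O(encrypt_invoice ⊃ ¬evacuate). Since O(encrypt_invoice) holds, K gives O(¬evacuate).
Premises 2, 3, 4 do not contribute to this derivation.
Thus O(¬evacuate), which is F(evacuate): evacuate is forbidden.

Forbidden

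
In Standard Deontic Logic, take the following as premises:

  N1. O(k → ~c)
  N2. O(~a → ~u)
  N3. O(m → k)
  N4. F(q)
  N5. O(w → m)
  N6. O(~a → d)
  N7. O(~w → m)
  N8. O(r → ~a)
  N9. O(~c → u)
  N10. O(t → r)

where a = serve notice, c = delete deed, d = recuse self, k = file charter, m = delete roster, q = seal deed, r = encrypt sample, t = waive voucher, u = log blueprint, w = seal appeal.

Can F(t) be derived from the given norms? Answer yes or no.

Yes

By case analysis on ~w: premise 7 gives O(~w → m) and premise 5 gives O(w → m), so O(m) either way.
Applying K to premise 3 (O(m → k)) and O(m) yields O(k).
With premise 1, O(k → ~c), the K-axiom yields O(~c).
Premise 9 is O(~c → u); since O(~c), deontic closure gives O(u).
The contrapositive of premise 2 (O(~a → ~u)) is O(u → a), and O(u) is already established, so O(a).
The contrapositive of premise 8 (O(r → ~a)) is O(a → ~r), and O(a) is already established, so O(~r).
Premise 10, O(t → r), contraposes to O(~r → ~t); with O(~r) we get O(~t).
Premises 4, 6 do not contribute to this derivation.
So O(~t) holds, i.e. F(t). The claim follows.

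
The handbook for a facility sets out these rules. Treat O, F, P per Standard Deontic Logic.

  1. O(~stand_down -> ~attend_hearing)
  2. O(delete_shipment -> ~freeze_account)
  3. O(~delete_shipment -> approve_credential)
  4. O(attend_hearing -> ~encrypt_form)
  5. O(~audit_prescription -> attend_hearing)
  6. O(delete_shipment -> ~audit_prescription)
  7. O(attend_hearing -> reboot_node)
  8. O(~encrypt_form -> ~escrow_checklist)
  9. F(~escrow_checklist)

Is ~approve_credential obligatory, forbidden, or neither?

Forbidden

Premise 9 is F(~escrow_checklist), i.e. O(escrow_checklist).
Premise 8, O(~encrypt_form -> ~escrow_checklist), contraposes to O(escrow_checklist -> encrypt_form); with O(escrow_checklist) we get O(encrypt_form).
Premise 4, O(attend_hearing -> ~encrypt_form), contraposes to O(encrypt_form -> ~attend_hearing); with O(encrypt_form) we get O(~attend_hearing).
Premise 5 is O(~audit_prescription -> attend_hearing); contrapositively O(~attend_hearing -> audit_prescription). Since O(~attend_hearing) holds, K gives O(audit_prescription).
Premise 6 is O(delete_shipment -> ~audit_prescription); contrapositively O(audit_prescription -> ~delete_shipment). Since O(audit_prescription) holds, K gives O(~delete_shipment).
Premise 3 is O(~delete_shipment -> approve_credential); since O(~delete_shipment), deontic closure gives O(approve_credential).
Premises 1, 2, 7 do not contribute to this derivation.
Thus O(approve_credential), which is F(~approve_credential): ~approve_credential is forbidden.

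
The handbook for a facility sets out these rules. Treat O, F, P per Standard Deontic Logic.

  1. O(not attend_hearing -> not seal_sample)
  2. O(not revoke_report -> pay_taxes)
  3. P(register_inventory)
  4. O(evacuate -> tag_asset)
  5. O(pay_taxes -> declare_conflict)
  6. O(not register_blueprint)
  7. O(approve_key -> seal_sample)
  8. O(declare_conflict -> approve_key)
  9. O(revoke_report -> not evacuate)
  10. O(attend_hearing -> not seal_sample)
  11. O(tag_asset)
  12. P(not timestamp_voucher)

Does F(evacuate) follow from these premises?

Premises 1 and 10 are O(not attend_hearing -> not seal_sample) and O(attend_hearing -> not seal_sample); every ideal world satisfies not attend_hearing or attend_hearing, so in either case not seal_sample holds — hence O(not seal_sample).
Premise 7 is O(approve_key -> seal_sample); contrapositively O(not seal_sample -> not approve_key). Since O(not seal_sample) holds, K gives O(not approve_key).
Premise 8 is O(declare_conflict -> approve_key); contrapositively O(not approve_key -> not declare_conflict). Since O(not approve_key) holds, K gives O(not declare_conflict).
Premise 5 is O(pay_taxes -> declare_conflict); contrapositively O(not declare_conflict -> not pay_taxes). Since O(not declare_conflict) holds, K gives O(not pay_taxes).
The contrapositive of premise 2 (O(not revoke_report -> pay_taxes)) is O(not pay_taxes -> revoke_report), and O(not pay_taxes) is already established, so O(revoke_report).
From O(revoke_report) and premise 9, O(revoke_report -> not evacuate), we obtain O(not evacuate).
Premises 3, 4, 6, 11, 12 do not contribute to this derivation.
So O(not evacuate) holds, i.e. F(evacuate). The claim follows.

Yes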